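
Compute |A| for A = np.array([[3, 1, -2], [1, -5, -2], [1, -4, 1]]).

Expand along row 1:
  + 3 · |-5 -2; -4 1| = 3·(-5 − 8) = -39
  − 1 · |1 -2; 1 1| = −1·(1 − (-2)) = -3
  + (-2) · |1 -5; 1 -4| = (-2)·(-4 − (-5)) = -2
Sum: (-39) + (-3) + (-2) = -44

-44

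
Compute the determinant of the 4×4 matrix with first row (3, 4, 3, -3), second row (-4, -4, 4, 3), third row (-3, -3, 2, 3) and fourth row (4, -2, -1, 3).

-123

Expand along row 1:
  + (3) · M_11   where M_11 = det([-4 4 3; -3 2 3; -2 -1 3]) = -3
  − (4) · M_12   where M_12 = det([-4 4 3; -3 2 3; 4 -1 3]) = 33
  + (3) · M_13   where M_13 = det([-4 -4 3; -3 -3 3; 4 -2 3]) = -18
  − (-3) · M_14   where M_14 = det([-4 -4 4; -3 -3 2; 4 -2 -1]) = 24
det = (+1)·(3)·(-3) + (-1)·(4)·(33) + (+1)·(3)·(-18) + (-1)·(-3)·(24) = -123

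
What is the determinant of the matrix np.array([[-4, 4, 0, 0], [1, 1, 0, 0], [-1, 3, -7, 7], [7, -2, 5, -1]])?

The matrix is block lower-triangular with a 2×2 block and a 2×2 block on the diagonal, so its determinant equals the product of the determinants of the diagonal blocks.
det of the 2×2 block = -8
det of the 2×2 block = -28
det = (-8)·(-28) = 224

224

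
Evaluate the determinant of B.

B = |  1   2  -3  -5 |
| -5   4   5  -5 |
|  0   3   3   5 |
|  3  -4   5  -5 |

The determinant is -1920.

Expand along row 3 (it has 1 zero):
  − (3) · M_32   where M_32 = det([1 -3 -5; -5 5 -5; 3 5 -5]) = 320
  + (3) · M_33   where M_33 = det([1 2 -5; -5 4 -5; 3 -4 -5]) = -160
  − (5) · M_34   where M_34 = det([1 2 -3; -5 4 5; 3 -4 5]) = 96
det = (-1)·(3)·(320) + (+1)·(3)·(-160) + (-1)·(5)·(96) = -1920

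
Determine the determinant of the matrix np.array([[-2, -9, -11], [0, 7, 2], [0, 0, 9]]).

The determinant is -126.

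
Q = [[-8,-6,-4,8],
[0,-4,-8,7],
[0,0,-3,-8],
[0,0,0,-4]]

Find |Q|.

Q is upper triangular, so det(Q) is the product of the diagonal entries:
det = (-8) · (-4) · (-3) · (-4) = 384

|Q| = 384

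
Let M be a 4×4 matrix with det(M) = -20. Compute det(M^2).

det(M^2) = (det M)^2 = (-20)^2 = 400

400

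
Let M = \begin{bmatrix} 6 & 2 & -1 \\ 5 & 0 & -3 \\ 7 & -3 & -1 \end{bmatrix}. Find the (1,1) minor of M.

Delete row 1 and column 1; the remaining 2×2 submatrix is [0 -3; -3 -1].
Its determinant is 0·(-1) − (-3)·(-3) = -9.

-9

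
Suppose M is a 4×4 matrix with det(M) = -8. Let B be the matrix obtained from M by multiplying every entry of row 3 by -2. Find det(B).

16

Scaling one row by -2 multiplies the determinant by -2.
det(B) = (-2)·(-8) = 16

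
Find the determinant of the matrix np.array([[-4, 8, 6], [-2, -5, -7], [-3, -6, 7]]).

Expand along row 1:
  + (-4) · |-5 -7; -6 7| = (-4)·(-35 − 42) = 308
  − 8 · |-2 -7; -3 7| = −8·(-14 − 21) = 280
  + 6 · |-2 -5; -3 -6| = 6·(12 − 15) = -18
Sum: (308) + (280) + (-18) = 570

The determinant is 570.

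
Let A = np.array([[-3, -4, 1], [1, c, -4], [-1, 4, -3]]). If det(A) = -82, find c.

c = -1

Expanding along the row containing c, det(A) is linear in c: det(A) = (10)·c + (-72).
Set (10)·c + (-72) = -82  ⇒  (10)·c = -10  ⇒  c = -1.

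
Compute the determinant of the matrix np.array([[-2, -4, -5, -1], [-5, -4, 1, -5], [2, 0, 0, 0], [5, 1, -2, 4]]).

Expand along row 3 (it has 3 zeros):
  + (2) · M_31   where M_31 = det([-4 -5 -1; -4 1 -5; 1 -2 4]) = -38
det = (+1)·(2)·(-38) = -76

-76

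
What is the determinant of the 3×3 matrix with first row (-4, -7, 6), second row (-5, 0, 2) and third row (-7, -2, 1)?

Expand along column 2:
  − (-7) · |-5 2; -7 1| = −(-7)·(-5 − (-14)) = 63
  − (-2) · |-4 6; -5 2| = −(-2)·(-8 − (-30)) = 44
Sum: (63) + (44) = 107

107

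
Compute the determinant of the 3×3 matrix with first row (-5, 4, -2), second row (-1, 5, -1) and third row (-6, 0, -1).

-15

Expand along column 2:
  − 4 · |-1 -1; -6 -1| = −4·(1 − 6) = 20
  + 5 · |-5 -2; -6 -1| = 5·(5 − 12) = -35
Sum: (20) + (-35) = -15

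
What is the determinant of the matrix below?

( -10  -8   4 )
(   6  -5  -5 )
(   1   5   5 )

420

Expand along row 1:
  + (-10) · |-5 -5; 5 5| = (-10)·(-25 − (-25)) = 0
  − (-8) · |6 -5; 1 5| = −(-8)·(30 − (-5)) = 280
  + 4 · |6 -5; 1 5| = 4·(30 − (-5)) = 140
Sum: (0) + (280) + (140) = 420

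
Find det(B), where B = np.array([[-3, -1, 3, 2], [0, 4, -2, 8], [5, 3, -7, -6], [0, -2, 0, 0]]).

Expand along row 4 (it has 3 zeros):
  + (-2) · M_42   where M_42 = det([-3 3 2; 0 -2 8; 5 -7 -6]) = -64
det = (+1)·(-2)·(-64) = 128

|B| = 128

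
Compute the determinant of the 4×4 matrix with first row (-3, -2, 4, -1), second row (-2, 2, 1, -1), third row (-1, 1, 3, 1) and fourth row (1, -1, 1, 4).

-65

Expand along row 1:
  + (-3) · M_11   where M_11 = det([2 1 -1; 1 3 1; -1 1 4]) = 13
  − (-2) · M_12   where M_12 = det([-2 1 -1; -1 3 1; 1 1 4]) = -13
  + (4) · M_13   where M_13 = det([-2 2 -1; -1 1 1; 1 -1 4]) = 0
  − (-1) · M_14   where M_14 = det([-2 2 1; -1 1 3; 1 -1 1]) = 0
det = (+1)·(-3)·(13) + (-1)·(-2)·(-13) + (+1)·(4)·(0) + (-1)·(-1)·(0) = -65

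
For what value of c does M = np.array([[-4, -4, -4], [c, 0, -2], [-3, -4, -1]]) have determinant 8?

Expanding along the column containing c, det(M) is linear in c: det(M) = (12)·c + (8).
Set (12)·c + (8) = 8  ⇒  (12)·c = 0  ⇒  c = 0.

0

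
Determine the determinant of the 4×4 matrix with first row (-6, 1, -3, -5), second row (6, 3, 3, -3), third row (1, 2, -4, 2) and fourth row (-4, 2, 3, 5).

Expand along row 1:
  + (-6) · M_11   where M_11 = det([3 3 -3; 2 -4 2; 2 3 5]) = -138
  − (1) · M_12   where M_12 = det([6 3 -3; 1 -4 2; -4 3 5]) = -156
  + (-3) · M_13   where M_13 = det([6 3 -3; 1 2 2; -4 2 5]) = -33
  − (-5) · M_14   where M_14 = det([6 3 3; 1 2 -4; -4 2 3]) = 153
det = (+1)·(-6)·(-138) + (-1)·(1)·(-156) + (+1)·(-3)·(-33) + (-1)·(-5)·(153) = 1848

The determinant is 1848.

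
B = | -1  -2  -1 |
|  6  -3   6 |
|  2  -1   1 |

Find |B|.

Expand along row 1:
  + (-1) · |-3 6; -1 1| = (-1)·(-3 − (-6)) = -3
  − (-2) · |6 6; 2 1| = −(-2)·(6 − 12) = -12
  + (-1) · |6 -3; 2 -1| = (-1)·(-6 − (-6)) = 0
Sum: (-3) + (-12) + (0) = -15

The determinant is -15.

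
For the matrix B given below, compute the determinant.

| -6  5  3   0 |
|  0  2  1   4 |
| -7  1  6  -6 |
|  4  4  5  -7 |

Expand along row 1 (it has 1 zero):
  + (-6) · M_11   where M_11 = det([2 1 4; 1 6 -6; 4 5 -7]) = -117
  − (5) · M_12   where M_12 = det([0 1 4; -7 6 -6; 4 5 -7]) = -309
  + (3) · M_13   where M_13 = det([0 2 4; -7 1 -6; 4 4 -7]) = -274
det = (+1)·(-6)·(-117) + (-1)·(5)·(-309) + (+1)·(3)·(-274) = 1425

The determinant is 1425.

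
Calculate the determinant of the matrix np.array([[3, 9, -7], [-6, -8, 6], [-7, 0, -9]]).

Expand along row 3:
  + (-7) · |9 -7; -8 6| = (-7)·(54 − 56) = 14
  + (-9) · |3 9; -6 -8| = (-9)·(-24 − (-54)) = -270
Sum: (14) + (-270) = -256

-256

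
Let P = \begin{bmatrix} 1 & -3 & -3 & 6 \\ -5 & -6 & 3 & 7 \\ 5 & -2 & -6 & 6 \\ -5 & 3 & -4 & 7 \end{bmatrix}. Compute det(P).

det(P) = -244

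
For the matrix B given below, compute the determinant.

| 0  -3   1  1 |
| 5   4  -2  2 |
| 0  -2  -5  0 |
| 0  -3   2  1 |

|B| = 10

Expand along column 1 (it has 3 zeros):
  − (5) · M_21   where M_21 = det([-3 1 1; -2 -5 0; -3 2 1]) = -2
det = (-1)·(5)·(-2) = 10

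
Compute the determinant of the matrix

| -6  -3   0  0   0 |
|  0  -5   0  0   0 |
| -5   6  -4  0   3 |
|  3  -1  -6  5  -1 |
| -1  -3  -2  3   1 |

-1680

The matrix is block lower-triangular with a 2×2 block and a 3×3 block on the diagonal, so its determinant equals the product of the determinants of the diagonal blocks.
det of the 2×2 block = 30
det of the 3×3 block = -56
det = (30)·(-56) = -1680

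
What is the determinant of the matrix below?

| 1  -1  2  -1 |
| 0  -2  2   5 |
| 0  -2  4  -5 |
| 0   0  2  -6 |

-16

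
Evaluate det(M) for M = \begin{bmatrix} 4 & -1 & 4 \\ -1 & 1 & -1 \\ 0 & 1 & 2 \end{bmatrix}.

|M| = 6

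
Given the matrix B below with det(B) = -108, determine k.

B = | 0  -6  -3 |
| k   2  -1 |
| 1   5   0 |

Expanding along the column containing k, det(B) is linear in k: det(B) = (-15)·k + (12).
Set (-15)·k + (12) = -108  ⇒  (-15)·k = -120  ⇒  k = 8.

8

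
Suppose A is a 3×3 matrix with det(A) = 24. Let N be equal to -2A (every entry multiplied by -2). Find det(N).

The determinant is -192.

For a 3×3 matrix, det(-2A) = (-2)^3·det(A) = -8·det(A).
det(N) = (-8)·(24) = -192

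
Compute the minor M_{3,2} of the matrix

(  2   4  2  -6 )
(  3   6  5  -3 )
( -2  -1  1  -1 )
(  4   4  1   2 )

92

Delete row 3 and column 2; the remaining 3×3 submatrix is [2 2 -6; 3 5 -3; 4 1 2].
Its determinant is 92.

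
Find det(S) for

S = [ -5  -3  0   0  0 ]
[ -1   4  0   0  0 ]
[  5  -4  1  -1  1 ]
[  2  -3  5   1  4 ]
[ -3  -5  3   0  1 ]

S is block lower-triangular with a 2×2 block and a 3×3 block on the diagonal, so its determinant equals the product of the determinants of the diagonal blocks.
det of the 2×2 block = -23
det of the 3×3 block = -9
det = (-23)·(-9) = 207

207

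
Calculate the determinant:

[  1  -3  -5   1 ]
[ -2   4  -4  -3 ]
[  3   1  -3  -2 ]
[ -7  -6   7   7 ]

Expand along row 1:
  + (1) · M_11   where M_11 = det([4 -4 -3; 1 -3 -2; -6 7 7]) = -15
  − (-3) · M_12   where M_12 = det([-2 -4 -3; 3 -3 -2; -7 7 7]) = 42
  + (-5) · M_13   where M_13 = det([-2 4 -3; 3 1 -2; -7 -6 7]) = 15
  − (1) · M_14   where M_14 = det([-2 4 -4; 3 1 -3; -7 -6 7]) = 66
det = (+1)·(1)·(-15) + (-1)·(-3)·(42) + (+1)·(-5)·(15) + (-1)·(1)·(66) = -30

-30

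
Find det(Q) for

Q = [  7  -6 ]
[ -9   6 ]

|Q| = -12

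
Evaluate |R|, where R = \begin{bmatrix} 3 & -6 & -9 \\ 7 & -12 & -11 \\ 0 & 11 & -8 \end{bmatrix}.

Expand along column 1:
  + 3 · |-12 -11; 11 -8| = 3·(96 − (-121)) = 651
  − 7 · |-6 -9; 11 -8| = −7·(48 − (-99)) = -1029
Sum: (651) + (-1029) = -378

The determinant is -378.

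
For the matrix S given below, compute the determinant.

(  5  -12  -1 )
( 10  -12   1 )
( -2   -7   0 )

det(S) = 153

Expand along row 3:
  + (-2) · |-12 -1; -12 1| = (-2)·(-12 − 12) = 48
  − (-7) · |5 -1; 10 1| = −(-7)·(5 − (-10)) = 105
Sum: (48) + (105) = 153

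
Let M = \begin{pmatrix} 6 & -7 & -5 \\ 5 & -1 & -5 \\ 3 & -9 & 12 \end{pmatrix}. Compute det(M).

|M| = 393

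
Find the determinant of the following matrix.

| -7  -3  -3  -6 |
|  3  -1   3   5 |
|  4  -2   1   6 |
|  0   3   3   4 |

Expand along row 4 (it has 1 zero):
  + (3) · M_42   where M_42 = det([-7 -3 -6; 3 3 5; 4 1 6]) = -43
  − (3) · M_43   where M_43 = det([-7 -3 -6; 3 -1 5; 4 -2 6]) = -22
  + (4) · M_44   where M_44 = det([-7 -3 -3; 3 -1 3; 4 -2 1]) = -56
det = (+1)·(3)·(-43) + (-1)·(3)·(-22) + (+1)·(4)·(-56) = -287

The determinant is -287.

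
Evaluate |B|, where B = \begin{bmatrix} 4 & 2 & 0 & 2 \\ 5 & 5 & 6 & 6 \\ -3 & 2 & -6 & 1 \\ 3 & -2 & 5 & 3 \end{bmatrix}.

Expand along row 1 (it has 1 zero):
  + (4) · M_11   where M_11 = det([5 6 6; 2 -6 1; -2 5 3]) = -175
  − (2) · M_12   where M_12 = det([5 6 6; -3 -6 1; 3 5 3]) = -25
  − (2) · M_14   where M_14 = det([5 5 6; -3 2 -6; 3 -2 5]) = -25
det = (+1)·(4)·(-175) + (-1)·(2)·(-25) + (-1)·(2)·(-25) = -600

|B| = -600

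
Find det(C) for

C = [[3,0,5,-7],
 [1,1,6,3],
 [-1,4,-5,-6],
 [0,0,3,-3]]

453

Expand along row 4 (it has 2 zeros):
  − (3) · M_43   where M_43 = det([3 0 -7; 1 1 3; -1 4 -6]) = -89
  + (-3) · M_44   where M_44 = det([3 0 5; 1 1 6; -1 4 -5]) = -62
det = (-1)·(3)·(-89) + (+1)·(-3)·(-62) = 453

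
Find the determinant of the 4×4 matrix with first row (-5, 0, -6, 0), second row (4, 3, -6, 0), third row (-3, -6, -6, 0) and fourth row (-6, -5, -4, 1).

The determinant is 360.

Expand along column 4 (it has 3 zeros):
  + (1) · M_44   where M_44 = det([-5 0 -6; 4 3 -6; -3 -6 -6]) = 360
det = (+1)·(1)·(360) = 360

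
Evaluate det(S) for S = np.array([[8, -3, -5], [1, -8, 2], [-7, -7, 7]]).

Expand along column 1:
  + 8 · |-8 2; -7 7| = 8·(-56 − (-14)) = -336
  − 1 · |-3 -5; -7 7| = −1·(-21 − 35) = 56
  + (-7) · |-3 -5; -8 2| = (-7)·(-6 − 40) = 322
Sum: (-336) + (56) + (322) = 42

42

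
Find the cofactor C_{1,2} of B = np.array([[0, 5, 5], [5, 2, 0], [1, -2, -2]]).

Delete row 1 and column 2; the remaining 2×2 submatrix is [5 0; 1 -2].
Its determinant is 5·(-2) − 0·1 = -10.
The cofactor carries sign (−1)^(1+2) = −1, so C_{1,2} = −(-10) = 10.

The cofactor is 10.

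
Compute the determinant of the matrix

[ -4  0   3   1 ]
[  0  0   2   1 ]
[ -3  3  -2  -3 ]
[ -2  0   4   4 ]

54

Expand along column 2 (it has 3 zeros):
  − (3) · M_32   where M_32 = det([-4 3 1; 0 2 1; -2 4 4]) = -18
det = (-1)·(3)·(-18) = 54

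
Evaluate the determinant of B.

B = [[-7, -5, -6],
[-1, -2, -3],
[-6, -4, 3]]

The determinant is 69.

Expand along column 1:
  + (-7) · |-2 -3; -4 3| = (-7)·(-6 − 12) = 126
  − (-1) · |-5 -6; -4 3| = −(-1)·(-15 − 24) = -39
  + (-6) · |-5 -6; -2 -3| = (-6)·(15 − 12) = -18
Sum: (126) + (-39) + (-18) = 69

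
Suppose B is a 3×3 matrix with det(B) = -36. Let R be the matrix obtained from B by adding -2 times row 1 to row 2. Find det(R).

det(R) = -36

Adding a multiple of one row to another leaves the determinant unchanged.
det(R) = (1)·(-36) = -36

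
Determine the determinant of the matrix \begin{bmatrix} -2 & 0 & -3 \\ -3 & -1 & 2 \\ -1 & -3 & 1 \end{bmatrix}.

Expand along column 2:
  + (-1) · |-2 -3; -1 1| = (-1)·(-2 − 3) = 5
  − (-3) · |-2 -3; -3 2| = −(-3)·(-4 − 9) = -39
Sum: (5) + (-39) = -34

-34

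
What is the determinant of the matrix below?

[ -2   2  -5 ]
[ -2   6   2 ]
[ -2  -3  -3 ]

Expand along row 1:
  + (-2) · |6 2; -3 -3| = (-2)·(-18 − (-6)) = 24
  − 2 · |-2 2; -2 -3| = −2·(6 − (-4)) = -20
  + (-5) · |-2 6; -2 -3| = (-5)·(6 − (-12)) = -90
Sum: (24) + (-20) + (-90) = -86

-86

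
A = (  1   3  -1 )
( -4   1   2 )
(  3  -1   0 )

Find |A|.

19

Expand along row 3:
  + 3 · |3 -1; 1 2| = 3·(6 − (-1)) = 21
  − (-1) · |1 -1; -4 2| = −(-1)·(2 − 4) = -2
Sum: (21) + (-2) = 19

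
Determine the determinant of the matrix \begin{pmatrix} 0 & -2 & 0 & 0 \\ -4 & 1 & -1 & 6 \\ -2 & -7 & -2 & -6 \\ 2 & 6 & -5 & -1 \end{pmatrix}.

Expand along row 1 (it has 3 zeros):
  − (-2) · M_12   where M_12 = det([-4 -1 6; -2 -2 -6; 2 -5 -1]) = 210
det = (-1)·(-2)·(210) = 420

The determinant is 420.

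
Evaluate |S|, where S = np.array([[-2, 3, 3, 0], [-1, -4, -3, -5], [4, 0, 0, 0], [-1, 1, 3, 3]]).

The determinant is 156.

Expand along row 3 (it has 3 zeros):
  + (4) · M_31   where M_31 = det([3 3 0; -4 -3 -5; 1 3 3]) = 39
det = (+1)·(4)·(39) = 156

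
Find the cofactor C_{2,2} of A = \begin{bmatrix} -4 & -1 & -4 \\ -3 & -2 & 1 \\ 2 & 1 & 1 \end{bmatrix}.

The cofactor is 4.

Delete row 2 and column 2; the remaining 2×2 submatrix is [-4 -4; 2 1].
Its determinant is (-4)·1 − (-4)·2 = 4.
The cofactor carries sign (−1)^(2+2) = +1, so C_{2,2} = +(4) = 4.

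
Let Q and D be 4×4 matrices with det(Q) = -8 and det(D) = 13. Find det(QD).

The determinant is -104.

det(QD) = det(Q)·det(D) = (-8)·(13) = -104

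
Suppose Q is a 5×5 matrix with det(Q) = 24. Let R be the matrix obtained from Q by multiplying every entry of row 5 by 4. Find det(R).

det(R) = 96

Scaling one row by 4 multiplies the determinant by 4.
det(R) = (4)·(24) = 96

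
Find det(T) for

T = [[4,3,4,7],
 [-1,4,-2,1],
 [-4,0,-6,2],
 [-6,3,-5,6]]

Expand along row 3 (it has 1 zero):
  + (-4) · M_31   where M_31 = det([3 4 7; 4 -2 1; 3 -5 6]) = -203
  + (-6) · M_33   where M_33 = det([4 3 7; -1 4 1; -6 3 6]) = 231
  − (2) · M_34   where M_34 = det([4 3 4; -1 4 -2; -6 3 -5]) = 49
det = (+1)·(-4)·(-203) + (+1)·(-6)·(231) + (-1)·(2)·(49) = -672

det(T) = -672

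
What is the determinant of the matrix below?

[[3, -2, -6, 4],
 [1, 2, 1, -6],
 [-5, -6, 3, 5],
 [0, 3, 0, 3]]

Expand along row 4 (it has 2 zeros):
  + (3) · M_42   where M_42 = det([3 -6 4; 1 1 -6; -5 3 5]) = -49
  + (3) · M_44   where M_44 = det([3 -2 -6; 1 2 1; -5 -6 3]) = 28
det = (+1)·(3)·(-49) + (+1)·(3)·(28) = -63

-63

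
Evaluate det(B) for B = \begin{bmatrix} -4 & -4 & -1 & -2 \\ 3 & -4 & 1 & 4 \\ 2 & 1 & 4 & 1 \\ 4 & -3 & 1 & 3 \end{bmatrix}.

The determinant is -148.

Expand along row 1:
  + (-4) · M_11   where M_11 = det([-4 1 4; 1 4 1; -3 1 3]) = 2
  − (-4) · M_12   where M_12 = det([3 1 4; 2 4 1; 4 1 3]) = -25
  + (-1) · M_13   where M_13 = det([3 -4 4; 2 1 1; 4 -3 3]) = -14
  − (-2) · M_14   where M_14 = det([3 -4 1; 2 1 4; 4 -3 1]) = -27
det = (+1)·(-4)·(2) + (-1)·(-4)·(-25) + (+1)·(-1)·(-14) + (-1)·(-2)·(-27) = -148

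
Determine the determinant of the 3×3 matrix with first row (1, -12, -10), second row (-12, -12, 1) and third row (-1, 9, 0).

Expand along column 3:
  + (-10) · |-12 -12; -1 9| = (-10)·(-108 − 12) = 1200
  − 1 · |1 -12; -1 9| = −1·(9 − 12) = 3
Sum: (1200) + (3) = 1203

The determinant is 1203.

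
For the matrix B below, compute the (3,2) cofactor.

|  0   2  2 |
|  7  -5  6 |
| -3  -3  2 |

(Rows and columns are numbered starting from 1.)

Delete row 3 and column 2; the remaining 2×2 submatrix is [0 2; 7 6].
Its determinant is 0·6 − 2·7 = -14.
The cofactor carries sign (−1)^(3+2) = −1, so C_{3,2} = −(-14) = 14.

14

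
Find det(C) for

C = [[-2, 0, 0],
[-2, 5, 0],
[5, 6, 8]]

C is lower triangular, so det(C) is the product of the diagonal entries:
det = (-2) · (5) · (8) = -80

-80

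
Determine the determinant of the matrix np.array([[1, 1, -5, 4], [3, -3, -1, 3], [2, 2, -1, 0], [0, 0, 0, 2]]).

Expand along row 4 (it has 3 zeros):
  + (2) · M_44   where M_44 = det([1 1 -5; 3 -3 -1; 2 2 -1]) = -54
det = (+1)·(2)·(-54) = -108

The determinant is -108.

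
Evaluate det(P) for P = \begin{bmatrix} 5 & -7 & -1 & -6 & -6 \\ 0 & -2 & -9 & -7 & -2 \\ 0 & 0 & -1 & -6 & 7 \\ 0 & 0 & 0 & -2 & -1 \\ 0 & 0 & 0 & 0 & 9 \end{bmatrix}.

The determinant is -180.

P is upper triangular, so det(P) is the product of the diagonal entries:
det = (5) · (-2) · (-1) · (-2) · (9) = -180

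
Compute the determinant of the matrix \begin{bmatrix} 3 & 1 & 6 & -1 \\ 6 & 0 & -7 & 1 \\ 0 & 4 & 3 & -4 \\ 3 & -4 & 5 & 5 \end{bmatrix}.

Expand along row 2 (it has 1 zero):
  − (6) · M_21   where M_21 = det([1 6 -1; 4 3 -4; -4 5 5]) = -21
  − (-7) · M_23   where M_23 = det([3 1 -1; 0 4 -4; 3 -4 5]) = 12
  + (1) · M_24   where M_24 = det([3 1 6; 0 4 3; 3 -4 5]) = 33
det = (-1)·(6)·(-21) + (-1)·(-7)·(12) + (+1)·(1)·(33) = 243

The determinant is 243.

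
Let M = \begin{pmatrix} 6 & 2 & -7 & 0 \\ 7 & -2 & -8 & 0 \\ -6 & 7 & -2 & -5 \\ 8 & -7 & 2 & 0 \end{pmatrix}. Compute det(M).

Expand along column 4 (it has 3 zeros):
  − (-5) · M_34   where M_34 = det([6 2 -7; 7 -2 -8; 8 -7 2]) = -285
det = (-1)·(-5)·(-285) = -1425

The determinant is -1425.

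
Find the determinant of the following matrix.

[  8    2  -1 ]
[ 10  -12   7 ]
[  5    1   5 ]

-636

Expand along row 1:
  + 8 · |-12 7; 1 5| = 8·(-60 − 7) = -536
  − 2 · |10 7; 5 5| = −2·(50 − 35) = -30
  + (-1) · |10 -12; 5 1| = (-1)·(10 − (-60)) = -70
Sum: (-536) + (-30) + (-70) = -636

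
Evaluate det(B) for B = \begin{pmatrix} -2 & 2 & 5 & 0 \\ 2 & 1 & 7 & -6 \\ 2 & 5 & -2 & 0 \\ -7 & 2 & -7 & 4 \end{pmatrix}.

|B| = -1278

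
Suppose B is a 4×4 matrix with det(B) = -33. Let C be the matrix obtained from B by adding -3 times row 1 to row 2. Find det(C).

Adding a multiple of one row to another leaves the determinant unchanged.
det(C) = (1)·(-33) = -33

|C| = -33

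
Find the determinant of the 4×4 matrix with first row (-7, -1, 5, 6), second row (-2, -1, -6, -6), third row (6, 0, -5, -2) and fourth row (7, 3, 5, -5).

-175

Expand along row 3 (it has 1 zero):
  + (6) · M_31   where M_31 = det([-1 5 6; -1 -6 -6; 3 5 -5]) = -97
  + (-5) · M_33   where M_33 = det([-7 -1 6; -2 -1 -6; 7 3 -5]) = -103
  − (-2) · M_34   where M_34 = det([-7 -1 5; -2 -1 -6; 7 3 5]) = -54
det = (+1)·(6)·(-97) + (+1)·(-5)·(-103) + (-1)·(-2)·(-54) = -175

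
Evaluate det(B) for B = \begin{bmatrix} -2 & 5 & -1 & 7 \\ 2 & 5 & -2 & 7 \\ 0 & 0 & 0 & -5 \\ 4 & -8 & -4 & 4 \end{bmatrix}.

det(B) = 540

Expand along row 3 (it has 3 zeros):
  − (-5) · M_34   where M_34 = det([-2 5 -1; 2 5 -2; 4 -8 -4]) = 108
det = (-1)·(-5)·(108) = 540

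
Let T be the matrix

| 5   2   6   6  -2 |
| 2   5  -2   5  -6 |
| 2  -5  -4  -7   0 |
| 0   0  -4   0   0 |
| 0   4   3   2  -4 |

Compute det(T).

Expand along row 4 (it has 4 zeros):
  − (-4) · M_43   where M_43 = det([5 2 6 -2; 2 5 5 -6; 2 -5 -7 0; 0 4 2 -4]) = -180
det = (-1)·(-4)·(-180) = -720

-720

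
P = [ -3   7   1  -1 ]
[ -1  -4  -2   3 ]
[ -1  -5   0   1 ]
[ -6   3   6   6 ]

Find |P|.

Expand along row 3 (it has 1 zero):
  + (-1) · M_31   where M_31 = det([7 1 -1; -4 -2 3; 3 6 6]) = -159
  − (-5) · M_32   where M_32 = det([-3 1 -1; -1 -2 3; -6 6 6]) = 96
  − (1) · M_34   where M_34 = det([-3 7 1; -1 -4 -2; -6 3 6]) = 153
det = (+1)·(-1)·(-159) + (-1)·(-5)·(96) + (-1)·(1)·(153) = 486

|P| = 486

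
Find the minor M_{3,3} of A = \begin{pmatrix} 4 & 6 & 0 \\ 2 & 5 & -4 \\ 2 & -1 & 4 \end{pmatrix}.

Delete row 3 and column 3; the remaining 2×2 submatrix is [4 6; 2 5].
Its determinant is 4·5 − 6·2 = 8.

The minor is 8.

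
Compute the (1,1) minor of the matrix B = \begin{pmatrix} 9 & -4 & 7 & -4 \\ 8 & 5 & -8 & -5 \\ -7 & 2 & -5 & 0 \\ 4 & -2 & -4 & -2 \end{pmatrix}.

108

Delete row 1 and column 1; the remaining 3×3 submatrix is [5 -8 -5; 2 -5 0; -2 -4 -2].
Its determinant is 108.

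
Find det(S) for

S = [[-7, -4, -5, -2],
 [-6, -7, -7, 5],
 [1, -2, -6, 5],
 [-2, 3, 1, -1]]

Expand along row 1:
  + (-7) · M_11   where M_11 = det([-7 -7 5; -2 -6 5; 3 1 -1]) = -18
  − (-4) · M_12   where M_12 = det([-6 -7 5; 1 -6 5; -2 1 -1]) = 2
  + (-5) · M_13   where M_13 = det([-6 -7 5; 1 -2 5; -2 3 -1]) = 136
  − (-2) · M_14   where M_14 = det([-6 -7 -7; 1 -2 -6; -2 3 1]) = -166
det = (+1)·(-7)·(-18) + (-1)·(-4)·(2) + (+1)·(-5)·(136) + (-1)·(-2)·(-166) = -878

-878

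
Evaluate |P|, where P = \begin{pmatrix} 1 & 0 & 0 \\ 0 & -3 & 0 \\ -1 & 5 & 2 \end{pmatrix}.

-6

P is lower triangular, so det(P) is the product of the diagonal entries:
det = (1) · (-3) · (2) = -6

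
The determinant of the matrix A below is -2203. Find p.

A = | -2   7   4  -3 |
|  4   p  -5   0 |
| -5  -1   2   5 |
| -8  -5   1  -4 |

Expanding along the row containing p, det(A) is linear in p: det(A) = (-247)·p + (-1709).
Set (-247)·p + (-1709) = -2203  ⇒  (-247)·p = -494  ⇒  p = 2.

p = 2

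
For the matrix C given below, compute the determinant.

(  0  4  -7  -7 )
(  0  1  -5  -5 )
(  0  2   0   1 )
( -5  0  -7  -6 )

Expand along column 1 (it has 3 zeros):
  − (-5) · M_41   where M_41 = det([4 -7 -7; 1 -5 -5; 2 0 1]) = -13
det = (-1)·(-5)·(-13) = -65

|C| = -65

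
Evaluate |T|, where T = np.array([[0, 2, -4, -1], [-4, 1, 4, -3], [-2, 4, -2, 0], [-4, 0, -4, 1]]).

Expand along row 1 (it has 1 zero):
  − (2) · M_12   where M_12 = det([-4 4 -3; -2 -2 0; -4 -4 1]) = 16
  + (-4) · M_13   where M_13 = det([-4 1 -3; -2 4 0; -4 0 1]) = -62
  − (-1) · M_14   where M_14 = det([-4 1 4; -2 4 -2; -4 0 -4]) = 128
det = (-1)·(2)·(16) + (+1)·(-4)·(-62) + (-1)·(-1)·(128) = 344

344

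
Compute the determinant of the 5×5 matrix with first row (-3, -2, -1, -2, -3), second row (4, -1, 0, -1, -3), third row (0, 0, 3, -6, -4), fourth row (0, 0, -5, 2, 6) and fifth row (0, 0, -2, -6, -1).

The determinant is 748.

The matrix is block upper-triangular with a 2×2 block and a 3×3 block on the diagonal, so its determinant equals the product of the determinants of the diagonal blocks.
det of the 2×2 block = 11
det of the 3×3 block = 68
det = (11)·(68) = 748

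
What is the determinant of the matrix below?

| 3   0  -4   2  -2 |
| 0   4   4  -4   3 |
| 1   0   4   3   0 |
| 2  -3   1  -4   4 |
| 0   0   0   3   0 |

Expand along row 5 (it has 4 zeros):
  − (3) · M_54   where M_54 = det([3 0 -4 -2; 0 4 4 3; 1 0 4 0; 2 -3 1 4]) = 432
det = (-1)·(3)·(432) = -1296

-1296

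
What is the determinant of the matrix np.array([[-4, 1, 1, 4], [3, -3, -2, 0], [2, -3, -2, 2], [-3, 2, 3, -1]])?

Expand along row 2 (it has 1 zero):
  − (3) · M_21   where M_21 = det([1 1 4; -3 -2 2; 2 3 -1]) = -23
  + (-3) · M_22   where M_22 = det([-4 1 4; 2 -2 2; -3 3 -1]) = 12
  − (-2) · M_23   where M_23 = det([-4 1 4; 2 -3 2; -3 2 -1]) = -20
det = (-1)·(3)·(-23) + (+1)·(-3)·(12) + (-1)·(-2)·(-20) = -7

-7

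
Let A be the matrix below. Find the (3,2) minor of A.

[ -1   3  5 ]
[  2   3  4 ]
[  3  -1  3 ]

The minor is -14.

Delete row 3 and column 2; the remaining 2×2 submatrix is [-1 5; 2 4].
Its determinant is (-1)·4 − 5·2 = -14.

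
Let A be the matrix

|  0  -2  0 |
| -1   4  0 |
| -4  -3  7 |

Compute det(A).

Expand along row 1:
  − (-2) · |-1 0; -4 7| = −(-2)·(-7 − 0) = -14

The determinant is -14.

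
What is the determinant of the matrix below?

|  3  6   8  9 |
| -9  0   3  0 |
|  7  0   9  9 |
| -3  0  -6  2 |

4626

Expand along column 2 (it has 3 zeros):
  − (6) · M_12   where M_12 = det([-9 3 0; 7 9 9; -3 -6 2]) = -771
det = (-1)·(6)·(-771) = 4626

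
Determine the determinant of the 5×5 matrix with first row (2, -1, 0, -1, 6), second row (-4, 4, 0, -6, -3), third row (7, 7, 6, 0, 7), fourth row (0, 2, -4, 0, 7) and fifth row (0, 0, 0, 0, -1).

-920

Expand along row 5 (it has 4 zeros):
  + (-1) · M_55   where M_55 = det([2 -1 0 -1; -4 4 0 -6; 7 7 6 0; 0 2 -4 0]) = 920
det = (+1)·(-1)·(920) = -920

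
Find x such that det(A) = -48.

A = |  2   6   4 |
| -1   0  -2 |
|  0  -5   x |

Expanding along the row containing x, det(A) is linear in x: det(A) = (6)·x + (0).
Set (6)·x + (0) = -48  ⇒  (6)·x = -48  ⇒  x = -8.

x = -8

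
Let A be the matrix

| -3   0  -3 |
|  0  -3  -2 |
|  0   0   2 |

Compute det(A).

A is upper triangular, so det(A) is the product of the diagonal entries:
det = (-3) · (-3) · (2) = 18

18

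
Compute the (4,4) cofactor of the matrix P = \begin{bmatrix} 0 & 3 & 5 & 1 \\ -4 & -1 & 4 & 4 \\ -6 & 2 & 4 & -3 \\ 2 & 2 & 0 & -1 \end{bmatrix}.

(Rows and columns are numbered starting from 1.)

Delete row 4 and column 4; the remaining 3×3 submatrix is [0 3 5; -4 -1 4; -6 2 4].
Its determinant is -94.
The cofactor carries sign (−1)^(4+4) = +1, so C_{4,4} = +(-94) = -94.

-94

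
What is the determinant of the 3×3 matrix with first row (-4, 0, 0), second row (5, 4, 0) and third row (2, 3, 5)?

-80

The matrix is lower triangular, so the determinant is the product of the diagonal entries:
det = (-4) · (4) · (5) = -80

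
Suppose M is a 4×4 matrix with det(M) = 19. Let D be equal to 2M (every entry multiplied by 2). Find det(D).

For a 4×4 matrix, det(2M) = 2^4·det(M) = 16·det(M).
det(D) = (16)·(19) = 304

|D| = 304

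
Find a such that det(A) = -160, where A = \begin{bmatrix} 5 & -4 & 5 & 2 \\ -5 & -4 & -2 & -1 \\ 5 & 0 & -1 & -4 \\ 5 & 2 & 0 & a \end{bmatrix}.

-3

Expanding along the row containing a, det(A) is linear in a: det(A) = (180)·a + (380).
Set (180)·a + (380) = -160  ⇒  (180)·a = -540  ⇒  a = -3.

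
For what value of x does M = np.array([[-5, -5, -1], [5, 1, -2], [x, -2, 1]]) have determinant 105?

Expanding along the row containing x, det(M) is linear in x: det(M) = (11)·x + (50).
Set (11)·x + (50) = 105  ⇒  (11)·x = 55  ⇒  x = 5.

5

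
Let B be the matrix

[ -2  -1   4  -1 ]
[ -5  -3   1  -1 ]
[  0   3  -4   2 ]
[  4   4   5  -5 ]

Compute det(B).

Expand along row 3 (it has 1 zero):
  − (3) · M_32   where M_32 = det([-2 4 -1; -5 1 -1; 4 5 -5]) = -87
  + (-4) · M_33   where M_33 = det([-2 -1 -1; -5 -3 -1; 4 4 -5]) = -1
  − (2) · M_34   where M_34 = det([-2 -1 4; -5 -3 1; 4 4 5]) = -23
det = (-1)·(3)·(-87) + (+1)·(-4)·(-1) + (-1)·(2)·(-23) = 311

|B| = 311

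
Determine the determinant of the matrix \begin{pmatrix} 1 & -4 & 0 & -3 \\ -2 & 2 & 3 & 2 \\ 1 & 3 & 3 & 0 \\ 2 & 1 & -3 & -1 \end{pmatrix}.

Expand along row 1 (it has 1 zero):
  + (1) · M_11   where M_11 = det([2 3 2; 3 3 0; 1 -3 -1]) = -21
  − (-4) · M_12   where M_12 = det([-2 3 2; 1 3 0; 2 -3 -1]) = -9
  − (-3) · M_14   where M_14 = det([-2 2 3; 1 3 3; 2 1 -3]) = 27
det = (+1)·(1)·(-21) + (-1)·(-4)·(-9) + (-1)·(-3)·(27) = 24

24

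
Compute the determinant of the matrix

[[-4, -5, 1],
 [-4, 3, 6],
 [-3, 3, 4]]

Expand along column 1:
  + (-4) · |3 6; 3 4| = (-4)·(12 − 18) = 24
  − (-4) · |-5 1; 3 4| = −(-4)·(-20 − 3) = -92
  + (-3) · |-5 1; 3 6| = (-3)·(-30 − 3) = 99
Sum: (24) + (-92) + (99) = 31

The determinant is 31.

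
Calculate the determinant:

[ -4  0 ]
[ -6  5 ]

det = (-4)·5 − 0·(-6) = -20 − 0 = -20

The determinant is -20.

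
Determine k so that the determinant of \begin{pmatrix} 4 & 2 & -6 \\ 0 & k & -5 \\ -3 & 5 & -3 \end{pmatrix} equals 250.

k = -4

Expanding along the row containing k, det(A) is linear in k: det(A) = (-30)·k + (130).
Set (-30)·k + (130) = 250  ⇒  (-30)·k = 120  ⇒  k = -4.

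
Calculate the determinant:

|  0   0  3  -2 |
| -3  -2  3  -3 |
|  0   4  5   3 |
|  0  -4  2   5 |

-456

Expand along column 1 (it has 3 zeros):
  − (-3) · M_21   where M_21 = det([0 3 -2; 4 5 3; -4 2 5]) = -152
det = (-1)·(-3)·(-152) = -456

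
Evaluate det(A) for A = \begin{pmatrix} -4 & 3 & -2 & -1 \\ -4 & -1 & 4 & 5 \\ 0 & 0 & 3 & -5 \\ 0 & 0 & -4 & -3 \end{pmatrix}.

The determinant is -464.

A is block upper-triangular with a 2×2 block and a 2×2 block on the diagonal, so its determinant equals the product of the determinants of the diagonal blocks.
det of the 2×2 block = 16
det of the 2×2 block = -29
det = (16)·(-29) = -464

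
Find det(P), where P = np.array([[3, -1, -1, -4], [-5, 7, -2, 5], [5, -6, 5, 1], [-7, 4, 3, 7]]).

Expand along row 1:
  + (3) · M_11   where M_11 = det([7 -2 5; -6 5 1; 4 3 7]) = -58
  − (-1) · M_12   where M_12 = det([-5 -2 5; 5 5 1; -7 3 7]) = 174
  + (-1) · M_13   where M_13 = det([-5 7 5; 5 -6 1; -7 4 7]) = -174
  − (-4) · M_14   where M_14 = det([-5 7 -2; 5 -6 5; -7 4 3]) = -116
det = (+1)·(3)·(-58) + (-1)·(-1)·(174) + (+1)·(-1)·(-174) + (-1)·(-4)·(-116) = -290

|P| = -290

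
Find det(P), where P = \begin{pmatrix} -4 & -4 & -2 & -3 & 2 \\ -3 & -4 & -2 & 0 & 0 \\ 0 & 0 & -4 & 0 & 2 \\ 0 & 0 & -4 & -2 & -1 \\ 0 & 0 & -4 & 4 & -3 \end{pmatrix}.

The determinant is -352.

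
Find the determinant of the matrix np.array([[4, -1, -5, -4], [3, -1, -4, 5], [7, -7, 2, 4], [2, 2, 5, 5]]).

Expand along row 1:
  + (4) · M_11   where M_11 = det([-1 -4 5; -7 2 4; 2 5 5]) = -357
  − (-1) · M_12   where M_12 = det([3 -4 5; 7 2 4; 2 5 5]) = 233
  + (-5) · M_13   where M_13 = det([3 -1 5; 7 -7 4; 2 2 5]) = 38
  − (-4) · M_14   where M_14 = det([3 -1 -4; 7 -7 2; 2 2 5]) = -198
det = (+1)·(4)·(-357) + (-1)·(-1)·(233) + (+1)·(-5)·(38) + (-1)·(-4)·(-198) = -2177

The determinant is -2177.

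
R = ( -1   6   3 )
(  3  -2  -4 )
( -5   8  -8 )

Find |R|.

Expand along column 1:
  + (-1) · |-2 -4; 8 -8| = (-1)·(16 − (-32)) = -48
  − 3 · |6 3; 8 -8| = −3·(-48 − 24) = 216
  + (-5) · |6 3; -2 -4| = (-5)·(-24 − (-6)) = 90
Sum: (-48) + (216) + (90) = 258

|R| = 258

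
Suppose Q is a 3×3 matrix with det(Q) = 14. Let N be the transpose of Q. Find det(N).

14

det(Qᵀ) = det(Q).
det(N) = (1)·(14) = 14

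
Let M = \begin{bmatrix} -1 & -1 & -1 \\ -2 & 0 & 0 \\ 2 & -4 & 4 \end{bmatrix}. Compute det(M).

Expand along row 2:
  − (-2) · |-1 -1; -4 4| = −(-2)·(-4 − 4) = -16

|M| = -16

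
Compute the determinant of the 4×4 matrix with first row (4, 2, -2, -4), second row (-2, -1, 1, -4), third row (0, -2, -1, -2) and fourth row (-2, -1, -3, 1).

The determinant is -192.

Expand along row 3 (it has 1 zero):
  − (-2) · M_32   where M_32 = det([4 -2 -4; -2 1 -4; -2 -3 1]) = -96
  + (-1) · M_33   where M_33 = det([4 2 -4; -2 -1 -4; -2 -1 1]) = 0
  − (-2) · M_34   where M_34 = det([4 2 -2; -2 -1 1; -2 -1 -3]) = 0
det = (-1)·(-2)·(-96) + (+1)·(-1)·(0) + (-1)·(-2)·(0) = -192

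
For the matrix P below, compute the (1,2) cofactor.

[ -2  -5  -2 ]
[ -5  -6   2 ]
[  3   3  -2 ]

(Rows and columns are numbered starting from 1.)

-4

Delete row 1 and column 2; the remaining 2×2 submatrix is [-5 2; 3 -2].
Its determinant is (-5)·(-2) − 2·3 = 4.
The cofactor carries sign (−1)^(1+2) = −1, so C_{1,2} = −(4) = -4.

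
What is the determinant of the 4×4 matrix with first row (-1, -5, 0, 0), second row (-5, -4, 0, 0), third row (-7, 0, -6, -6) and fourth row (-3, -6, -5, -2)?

378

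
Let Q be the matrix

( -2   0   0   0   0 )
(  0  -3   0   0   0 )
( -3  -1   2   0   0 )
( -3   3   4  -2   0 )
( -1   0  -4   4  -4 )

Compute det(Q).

|Q| = 96

Q is lower triangular, so det(Q) is the product of the diagonal entries:
det = (-2) · (-3) · (2) · (-2) · (-4) = 96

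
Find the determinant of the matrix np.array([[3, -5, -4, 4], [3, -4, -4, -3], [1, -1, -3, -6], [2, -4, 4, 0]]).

90

Expand along row 4 (it has 1 zero):
  − (2) · M_41   where M_41 = det([-5 -4 4; -4 -4 -3; -1 -3 -6]) = 41
  + (-4) · M_42   where M_42 = det([3 -4 4; 3 -4 -3; 1 -3 -6]) = -35
  − (4) · M_43   where M_43 = det([3 -5 4; 3 -4 -3; 1 -1 -6]) = -8
det = (-1)·(2)·(41) + (+1)·(-4)·(-35) + (-1)·(4)·(-8) = 90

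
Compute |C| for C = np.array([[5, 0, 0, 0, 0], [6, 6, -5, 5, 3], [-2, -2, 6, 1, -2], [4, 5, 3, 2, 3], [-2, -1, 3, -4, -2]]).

Expand along row 1 (it has 4 zeros):
  + (5) · M_11   where M_11 = det([6 -5 5 3; -2 6 1 -2; 5 3 2 3; -1 3 -4 -2]) = 423
det = (+1)·(5)·(423) = 2115

2115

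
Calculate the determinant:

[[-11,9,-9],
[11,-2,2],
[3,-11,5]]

462

Expand along row 1:
  + (-11) · |-2 2; -11 5| = (-11)·(-10 − (-22)) = -132
  − 9 · |11 2; 3 5| = −9·(55 − 6) = -441
  + (-9) · |11 -2; 3 -11| = (-9)·(-121 − (-6)) = 1035
Sum: (-132) + (-441) + (1035) = 462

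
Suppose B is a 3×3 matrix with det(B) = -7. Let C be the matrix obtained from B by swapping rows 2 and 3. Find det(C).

7

Swapping two rows multiplies the determinant by −1.
det(C) = (-1)·(-7) = 7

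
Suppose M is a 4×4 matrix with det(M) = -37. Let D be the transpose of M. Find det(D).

det(Mᵀ) = det(M).
det(D) = (1)·(-37) = -37

The determinant is -37.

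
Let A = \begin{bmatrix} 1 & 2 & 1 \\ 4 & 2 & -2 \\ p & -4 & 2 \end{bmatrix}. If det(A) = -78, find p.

p = 7

Expanding along the row containing p, det(A) is linear in p: det(A) = (-6)·p + (-36).
Set (-6)·p + (-36) = -78  ⇒  (-6)·p = -42  ⇒  p = 7.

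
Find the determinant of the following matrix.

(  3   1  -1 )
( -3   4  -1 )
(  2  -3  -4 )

-72

Expand along column 1:
  + 3 · |4 -1; -3 -4| = 3·(-16 − 3) = -57
  − (-3) · |1 -1; -3 -4| = −(-3)·(-4 − 3) = -21
  + 2 · |1 -1; 4 -1| = 2·(-1 − (-4)) = 6
Sum: (-57) + (-21) + (6) = -72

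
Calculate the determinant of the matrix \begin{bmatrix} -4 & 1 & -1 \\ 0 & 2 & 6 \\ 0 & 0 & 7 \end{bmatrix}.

The matrix is upper triangular, so the determinant is the product of the diagonal entries:
det = (-4) · (2) · (7) = -56

The determinant is -56.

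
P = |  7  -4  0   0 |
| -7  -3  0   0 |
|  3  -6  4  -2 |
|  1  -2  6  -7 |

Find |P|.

P is block lower-triangular with a 2×2 block and a 2×2 block on the diagonal, so its determinant equals the product of the determinants of the diagonal blocks.
det of the 2×2 block = -49
det of the 2×2 block = -16
det = (-49)·(-16) = 784

784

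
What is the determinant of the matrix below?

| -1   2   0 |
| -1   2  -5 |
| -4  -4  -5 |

Expand along row 1:
  + (-1) · |2 -5; -4 -5| = (-1)·(-10 − 20) = 30
  − 2 · |-1 -5; -4 -5| = −2·(5 − 20) = 30
Sum: (30) + (30) = 60

60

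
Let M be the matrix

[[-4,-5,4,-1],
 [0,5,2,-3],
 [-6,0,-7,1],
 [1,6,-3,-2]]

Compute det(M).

-354

Expand along row 2 (it has 1 zero):
  + (5) · M_22   where M_22 = det([-4 4 -1; -6 -7 1; 1 -3 -2]) = -137
  − (2) · M_23   where M_23 = det([-4 -5 -1; -6 0 1; 1 6 -2]) = 115
  + (-3) · M_24   where M_24 = det([-4 -5 4; -6 0 -7; 1 6 -3]) = -187
det = (+1)·(5)·(-137) + (-1)·(2)·(115) + (+1)·(-3)·(-187) = -354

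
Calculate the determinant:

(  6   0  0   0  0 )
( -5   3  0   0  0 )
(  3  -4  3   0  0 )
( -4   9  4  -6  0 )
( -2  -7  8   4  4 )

-1296

The matrix is lower triangular, so the determinant is the product of the diagonal entries:
det = (6) · (3) · (3) · (-6) · (4) = -1296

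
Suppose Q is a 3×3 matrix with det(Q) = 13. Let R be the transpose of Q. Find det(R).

det(Qᵀ) = det(Q).
det(R) = (1)·(13) = 13

13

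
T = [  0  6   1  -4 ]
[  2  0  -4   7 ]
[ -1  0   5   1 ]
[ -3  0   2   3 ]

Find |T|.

The determinant is -702.

Expand along column 2 (it has 3 zeros):
  − (6) · M_12   where M_12 = det([2 -4 7; -1 5 1; -3 2 3]) = 117
det = (-1)·(6)·(117) = -702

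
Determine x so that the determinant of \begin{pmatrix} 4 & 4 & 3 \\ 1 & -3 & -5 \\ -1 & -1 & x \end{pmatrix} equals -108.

x = 6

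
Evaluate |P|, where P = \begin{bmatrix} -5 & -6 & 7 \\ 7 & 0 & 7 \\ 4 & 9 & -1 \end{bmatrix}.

det(P) = 546

Expand along column 2:
  − (-6) · |7 7; 4 -1| = −(-6)·(-7 − 28) = -210
  − 9 · |-5 7; 7 7| = −9·(-35 − 49) = 756
Sum: (-210) + (756) = 546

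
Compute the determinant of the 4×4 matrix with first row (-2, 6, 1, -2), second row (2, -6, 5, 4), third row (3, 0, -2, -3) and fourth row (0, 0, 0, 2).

Expand along row 4 (it has 3 zeros):
  + (2) · M_44   where M_44 = det([-2 6 1; 2 -6 5; 3 0 -2]) = 108
det = (+1)·(2)·(108) = 216

The determinant is 216.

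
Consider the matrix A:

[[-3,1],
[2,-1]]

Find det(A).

The determinant is 1.

det(A) = (-3)·(-1) − 1·2 = 3 − 2 = 1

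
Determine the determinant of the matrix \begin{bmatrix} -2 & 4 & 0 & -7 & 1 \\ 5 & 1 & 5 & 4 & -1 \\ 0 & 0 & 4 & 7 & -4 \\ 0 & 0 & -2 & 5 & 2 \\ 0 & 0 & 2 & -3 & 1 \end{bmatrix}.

-2244

The matrix is block upper-triangular with a 2×2 block and a 3×3 block on the diagonal, so its determinant equals the product of the determinants of the diagonal blocks.
det of the 2×2 block = -22
det of the 3×3 block = 102
det = (-22)·(102) = -2244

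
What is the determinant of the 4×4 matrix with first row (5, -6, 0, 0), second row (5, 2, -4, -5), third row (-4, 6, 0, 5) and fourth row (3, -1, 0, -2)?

The determinant is -308.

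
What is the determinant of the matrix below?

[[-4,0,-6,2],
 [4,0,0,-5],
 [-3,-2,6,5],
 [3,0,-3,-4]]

The determinant is 60.

Expand along column 2 (it has 3 zeros):
  − (-2) · M_32   where M_32 = det([-4 -6 2; 4 0 -5; 3 -3 -4]) = 30
det = (-1)·(-2)·(30) = 60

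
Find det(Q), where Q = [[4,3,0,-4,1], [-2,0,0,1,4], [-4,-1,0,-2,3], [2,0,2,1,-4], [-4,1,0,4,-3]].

Expand along column 3 (it has 4 zeros):
  − (2) · M_43   where M_43 = det([4 3 -4 1; -2 0 1 4; -4 -1 -2 3; -4 1 4 -3]) = 424
det = (-1)·(2)·(424) = -848

|Q| = -848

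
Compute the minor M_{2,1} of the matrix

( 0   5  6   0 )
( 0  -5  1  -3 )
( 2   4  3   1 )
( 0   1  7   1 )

Delete row 2 and column 1; the remaining 3×3 submatrix is [5 6 0; 4 3 1; 1 7 1].
Its determinant is -38.

The minor is -38.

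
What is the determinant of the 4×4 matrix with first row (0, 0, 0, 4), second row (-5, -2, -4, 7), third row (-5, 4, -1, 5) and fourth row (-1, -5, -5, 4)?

-228

Expand along row 1 (it has 3 zeros):
  − (4) · M_14   where M_14 = det([-5 -2 -4; -5 4 -1; -1 -5 -5]) = 57
det = (-1)·(4)·(57) = -228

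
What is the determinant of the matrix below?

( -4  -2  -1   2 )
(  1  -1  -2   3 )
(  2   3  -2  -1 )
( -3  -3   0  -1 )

The determinant is 114.

Expand along row 4 (it has 1 zero):
  − (-3) · M_41   where M_41 = det([-2 -1 2; -1 -2 3; 3 -2 -1]) = -8
  + (-3) · M_42   where M_42 = det([-4 -1 2; 1 -2 3; 2 -2 -1]) = -35
  + (-1) · M_44   where M_44 = det([-4 -2 -1; 1 -1 -2; 2 3 -2]) = -33
det = (-1)·(-3)·(-8) + (+1)·(-3)·(-35) + (+1)·(-1)·(-33) = 114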